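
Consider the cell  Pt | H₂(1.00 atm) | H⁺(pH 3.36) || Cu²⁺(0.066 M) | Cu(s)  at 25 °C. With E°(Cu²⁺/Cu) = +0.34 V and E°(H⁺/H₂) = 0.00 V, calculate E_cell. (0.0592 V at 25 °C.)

The Cu²⁺/Cu couple is the cathode, so E°_cell = 0.34 V; n = 2.
[H⁺] = 10^(−3.36) = 4.4 × 10^-4 M, and Q = [H⁺]^2 / ([Cu²⁺]·P(H₂)) = 2.89 × 10^-6.
E = E° − (0.0592/2) log Q = 0.34 − (0.0592/2)(-5.540) = 0.504 V.

0.50 V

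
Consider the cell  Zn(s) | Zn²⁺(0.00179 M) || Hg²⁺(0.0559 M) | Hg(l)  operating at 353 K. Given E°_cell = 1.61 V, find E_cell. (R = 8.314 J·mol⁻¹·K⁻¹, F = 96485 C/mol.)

Balancing electrons gives n = 2; the reaction quotient is Q = [Zn²⁺]/[Hg²⁺] = 0.0320.
E = E° − (RT/nF) ln Q = 1.61 − (8.314×353)/(2×96485) × (-3.441) = 1.610 + 0.052 = 1.662 V.

1.66 V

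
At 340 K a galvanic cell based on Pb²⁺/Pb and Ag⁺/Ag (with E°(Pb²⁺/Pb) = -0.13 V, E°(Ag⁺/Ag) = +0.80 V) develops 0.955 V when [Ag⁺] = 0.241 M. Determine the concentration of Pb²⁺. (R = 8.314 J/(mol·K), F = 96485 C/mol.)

From the Nernst equation, ln Q = nF(E° − E)/RT = 2×96485×(0.93 − 0.955)/(8.314×340) = -1.707, so Q = 0.181.
With Q = [Pb²⁺]/[Ag⁺]^2 and the known concentrations, [Pb²⁺] in the numerator gives [Pb²⁺] = 0.011 M.

0.011 M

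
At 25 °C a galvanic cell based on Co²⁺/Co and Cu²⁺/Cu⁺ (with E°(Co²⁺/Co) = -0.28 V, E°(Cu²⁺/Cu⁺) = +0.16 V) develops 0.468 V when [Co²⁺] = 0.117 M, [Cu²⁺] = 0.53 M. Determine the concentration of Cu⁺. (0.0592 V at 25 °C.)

From the Nernst equation, log Q = n(E° − E)/0.0592 = 2(0.44 − 0.468)/0.0592 = -0.946, so Q = 0.113.
With Q = [Co²⁺]·[Cu⁺]^2/[Cu²⁺]^2 and the known concentrations, [Cu⁺]^2 in the numerator gives [Cu⁺] = 0.52 M.

0.52 M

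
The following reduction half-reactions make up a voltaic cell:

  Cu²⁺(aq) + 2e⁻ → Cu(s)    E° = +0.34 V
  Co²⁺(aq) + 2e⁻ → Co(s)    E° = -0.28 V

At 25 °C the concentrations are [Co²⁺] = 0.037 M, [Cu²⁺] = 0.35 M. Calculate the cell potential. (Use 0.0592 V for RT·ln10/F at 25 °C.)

The Cu²⁺/Cu couple has the higher reduction potential and acts as the cathode, so E°_cell = +0.34 − (-0.28) = 0.62 V.
Balancing electrons gives n = 2; the reaction quotient is Q = [Co²⁺]/[Cu²⁺] = 0.106.
At 25 °C, E = E° − (0.0592/n) log Q = 0.62 − (0.0592/2)(-0.976) = 0.620 + 0.029 = 0.649 V.

0.649 V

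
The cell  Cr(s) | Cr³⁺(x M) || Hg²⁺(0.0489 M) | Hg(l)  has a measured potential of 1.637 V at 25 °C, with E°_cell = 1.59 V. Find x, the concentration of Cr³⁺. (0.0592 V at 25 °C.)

4.5 × 10^-5 M

From the Nernst equation, log Q = n(E° − E)/0.0592 = 6(1.59 − 1.637)/0.0592 = -4.764, so Q = 1.72 × 10^-5.
With Q = [Cr³⁺]^2/[Hg²⁺]^3 and the known concentrations, [Cr³⁺]^2 in the numerator gives [Cr³⁺] = 4.5 × 10^-5 M.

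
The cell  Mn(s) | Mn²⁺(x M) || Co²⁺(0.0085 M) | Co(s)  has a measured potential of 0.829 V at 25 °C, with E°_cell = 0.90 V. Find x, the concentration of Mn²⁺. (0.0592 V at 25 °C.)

From the Nernst equation, log Q = n(E° − E)/0.0592 = 2(0.90 − 0.829)/0.0592 = 2.399, so Q = 250.
With Q = [Mn²⁺]/[Co²⁺] and the known concentrations, [Mn²⁺] in the numerator gives [Mn²⁺] = 2.1 M.

2.1 M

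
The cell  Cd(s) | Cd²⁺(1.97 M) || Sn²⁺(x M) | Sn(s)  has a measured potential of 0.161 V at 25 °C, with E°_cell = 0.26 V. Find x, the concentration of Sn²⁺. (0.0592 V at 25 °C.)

From the Nernst equation, log Q = n(E° − E)/0.0592 = 2(0.26 − 0.161)/0.0592 = 3.345, so Q = 2210.
With Q = [Cd²⁺]/[Sn²⁺] and the known concentrations, [Sn²⁺] in the denominator gives [Sn²⁺] = 8.9 × 10^-4 M.

8.9 × 10^-4 M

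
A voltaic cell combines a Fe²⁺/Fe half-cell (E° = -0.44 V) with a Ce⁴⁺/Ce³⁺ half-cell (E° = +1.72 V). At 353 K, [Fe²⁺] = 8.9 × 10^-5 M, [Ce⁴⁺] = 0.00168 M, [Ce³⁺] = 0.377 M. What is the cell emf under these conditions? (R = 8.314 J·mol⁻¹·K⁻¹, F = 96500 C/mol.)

The Ce⁴⁺/Ce³⁺ couple has the higher reduction potential and acts as the cathode, so E°_cell = +1.72 − (-0.44) = 2.16 V.
Balancing electrons gives n = 2; the reaction quotient is Q = [Fe²⁺]·[Ce³⁺]^2/[Ce⁴⁺]^2 = 4.48.
E = E° − (RT/nF) ln Q = 2.16 − (8.314×353)/(2×96500) × (1.500) = 2.160 − 0.023 = 2.137 V.

2.14 V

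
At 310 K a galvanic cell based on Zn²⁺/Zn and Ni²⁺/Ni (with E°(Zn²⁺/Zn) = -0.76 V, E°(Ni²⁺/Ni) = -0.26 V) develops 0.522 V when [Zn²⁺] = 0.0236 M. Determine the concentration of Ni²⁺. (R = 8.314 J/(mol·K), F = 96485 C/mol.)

0.12 M

From the Nernst equation, ln Q = nF(E° − E)/RT = 2×96485×(0.50 − 0.522)/(8.314×310) = -1.647, so Q = 0.193.
With Q = [Zn²⁺]/[Ni²⁺] and the known concentrations, [Ni²⁺] in the denominator gives [Ni²⁺] = 0.12 M.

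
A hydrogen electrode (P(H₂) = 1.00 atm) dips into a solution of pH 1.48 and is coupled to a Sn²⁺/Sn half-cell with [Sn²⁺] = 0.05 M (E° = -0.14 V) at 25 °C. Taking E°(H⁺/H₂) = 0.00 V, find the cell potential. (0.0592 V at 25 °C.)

0.091 V

The hydrogen couple is the cathode, so E°_cell = 0.14 V; n = 2.
[H⁺] = 10^(−1.48) = 0.033 M, and Q = [Sn²⁺]·P(H₂) / [H⁺]^2 = 45.6.
E = E° − (0.0592/2) log Q = 0.14 − (0.0592/2)(1.659) = 0.091 V.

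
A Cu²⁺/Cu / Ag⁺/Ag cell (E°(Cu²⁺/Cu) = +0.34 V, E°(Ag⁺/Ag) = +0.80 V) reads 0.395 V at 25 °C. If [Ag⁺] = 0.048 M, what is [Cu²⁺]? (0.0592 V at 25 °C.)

From the Nernst equation, log Q = n(E° − E)/0.0592 = 2(0.46 − 0.395)/0.0592 = 2.196, so Q = 157.
With Q = [Cu²⁺]/[Ag⁺]^2 and the known concentrations, [Cu²⁺] in the numerator gives [Cu²⁺] = 0.36 M.

0.36 M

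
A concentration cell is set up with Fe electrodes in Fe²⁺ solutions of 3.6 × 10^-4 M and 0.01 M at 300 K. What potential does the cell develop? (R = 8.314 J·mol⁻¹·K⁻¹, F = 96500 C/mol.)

Both half-cells are Fe²⁺/Fe, so E°_cell = 0. The concentrated side is the cathode; the cell reaction moves Fe²⁺ from high to low concentration with n = 2.
Q = [Fe²⁺]_dilute/[Fe²⁺]_conc = 3.6 × 10^-4/0.01 = 0.0360.
E = 0 − (RT/nF) ln Q = −((8.314×300)/(2×96500))(-3.324) = 0.0430 V.

0.043 V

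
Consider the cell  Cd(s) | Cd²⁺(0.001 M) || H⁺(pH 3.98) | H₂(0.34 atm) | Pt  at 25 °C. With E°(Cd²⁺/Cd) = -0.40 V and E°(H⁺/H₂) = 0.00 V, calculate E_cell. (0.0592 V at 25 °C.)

The hydrogen couple is the cathode, so E°_cell = 0.40 V; n = 2.
[H⁺] = 10^(−3.98) = 1 × 10^-4 M, and Q = [Cd²⁺]·P(H₂) / [H⁺]^2 = 3.1 × 10^4.
E = E° − (0.0592/2) log Q = 0.40 − (0.0592/2)(4.491) = 0.267 V.

0.27 V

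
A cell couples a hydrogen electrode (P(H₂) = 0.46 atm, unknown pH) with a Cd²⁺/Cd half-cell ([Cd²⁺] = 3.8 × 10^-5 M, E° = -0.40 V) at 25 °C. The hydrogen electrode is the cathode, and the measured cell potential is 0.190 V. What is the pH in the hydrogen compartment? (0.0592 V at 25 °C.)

pH = 5.93

E°_cell = 0.40 V and n = 2.
log Q = n(E° − E)/0.0592 = 2×(0.40 − 0.190)/0.0592 = 7.095.
With Q = [Cd²⁺]·P(H₂) / [H⁺]^2, solving for [H⁺] gives log[H⁺] = -5.926, so pH = 5.93.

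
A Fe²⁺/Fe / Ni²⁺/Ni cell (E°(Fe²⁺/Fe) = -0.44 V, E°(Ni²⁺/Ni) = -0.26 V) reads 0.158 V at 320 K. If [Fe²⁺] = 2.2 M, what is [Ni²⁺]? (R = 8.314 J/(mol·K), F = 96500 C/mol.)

From the Nernst equation, ln Q = nF(E° − E)/RT = 2×96500×(0.18 − 0.158)/(8.314×320) = 1.596, so Q = 4.93.
With Q = [Fe²⁺]/[Ni²⁺] and the known concentrations, [Ni²⁺] in the denominator gives [Ni²⁺] = 0.45 M.

0.45 M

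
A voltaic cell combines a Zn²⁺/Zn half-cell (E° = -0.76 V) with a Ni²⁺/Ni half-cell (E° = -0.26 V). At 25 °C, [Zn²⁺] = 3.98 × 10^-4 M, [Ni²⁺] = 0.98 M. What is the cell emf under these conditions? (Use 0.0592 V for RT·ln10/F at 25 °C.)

The Ni²⁺/Ni couple has the higher reduction potential and acts as the cathode, so E°_cell = -0.26 − (-0.76) = 0.50 V.
Balancing electrons gives n = 2; the reaction quotient is Q = [Zn²⁺]/[Ni²⁺] = 4.06 × 10^-4.
At 25 °C, E = E° − (0.0592/n) log Q = 0.50 − (0.0592/2)(-3.391) = 0.500 + 0.100 = 0.600 V.

0.600 V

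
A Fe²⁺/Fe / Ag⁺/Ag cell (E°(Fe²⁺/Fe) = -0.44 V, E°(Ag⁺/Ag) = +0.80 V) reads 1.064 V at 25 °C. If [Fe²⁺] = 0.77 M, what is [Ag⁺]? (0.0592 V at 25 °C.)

9.3 × 10^-4 M

From the Nernst equation, log Q = n(E° − E)/0.0592 = 2(1.24 − 1.064)/0.0592 = 5.946, so Q = 8.83 × 10^5.
With Q = [Fe²⁺]/[Ag⁺]^2 and the known concentrations, [Ag⁺]^2 in the denominator gives [Ag⁺] = 9.3 × 10^-4 M.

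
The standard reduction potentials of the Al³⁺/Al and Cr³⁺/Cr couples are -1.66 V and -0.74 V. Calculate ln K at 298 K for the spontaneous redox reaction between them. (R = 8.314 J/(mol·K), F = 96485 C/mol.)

E°_cell = -0.74 − (-1.66) = 0.92 V, with n = 3 electrons transferred.
At equilibrium E = 0, so the Nernst equation gives ln K = nFE°/RT = (3)(96485)(0.92)/((8.314)(298)) = 107.48.

ln K = 107.5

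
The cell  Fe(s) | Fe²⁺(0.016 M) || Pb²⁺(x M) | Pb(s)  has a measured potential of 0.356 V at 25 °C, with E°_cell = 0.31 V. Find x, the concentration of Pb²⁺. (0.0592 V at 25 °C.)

0.57 M

From the Nernst equation, log Q = n(E° − E)/0.0592 = 2(0.31 − 0.356)/0.0592 = -1.554, so Q = 0.0279.
With Q = [Fe²⁺]/[Pb²⁺] and the known concentrations, [Pb²⁺] in the denominator gives [Pb²⁺] = 0.57 M.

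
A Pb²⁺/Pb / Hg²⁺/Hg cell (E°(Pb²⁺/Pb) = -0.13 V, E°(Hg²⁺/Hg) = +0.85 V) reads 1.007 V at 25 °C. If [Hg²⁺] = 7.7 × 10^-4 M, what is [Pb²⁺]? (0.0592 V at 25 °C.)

9.4 × 10^-5 M

From the Nernst equation, log Q = n(E° − E)/0.0592 = 2(0.98 − 1.007)/0.0592 = -0.912, so Q = 0.122.
With Q = [Pb²⁺]/[Hg²⁺] and the known concentrations, [Pb²⁺] in the numerator gives [Pb²⁺] = 9.4 × 10^-5 M.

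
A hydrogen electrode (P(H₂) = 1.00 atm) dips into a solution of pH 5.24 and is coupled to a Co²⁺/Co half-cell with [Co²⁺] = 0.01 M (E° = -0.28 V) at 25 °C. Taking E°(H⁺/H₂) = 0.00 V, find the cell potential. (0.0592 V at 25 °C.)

0.029 V

The hydrogen couple is the cathode, so E°_cell = 0.28 V; n = 2.
[H⁺] = 10^(−5.24) = 5.8 × 10^-6 M, and Q = [Co²⁺]·P(H₂) / [H⁺]^2 = 3.02 × 10^8.
E = E° − (0.0592/2) log Q = 0.28 − (0.0592/2)(8.480) = 0.029 V.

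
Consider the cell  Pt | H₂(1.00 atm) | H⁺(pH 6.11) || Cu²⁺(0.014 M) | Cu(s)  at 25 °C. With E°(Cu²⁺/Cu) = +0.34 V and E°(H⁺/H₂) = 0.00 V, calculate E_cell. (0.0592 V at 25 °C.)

The Cu²⁺/Cu couple is the cathode, so E°_cell = 0.34 V; n = 2.
[H⁺] = 10^(−6.11) = 7.8 × 10^-7 M, and Q = [H⁺]^2 / ([Cu²⁺]·P(H₂)) = 4.3 × 10^-11.
E = E° − (0.0592/2) log Q = 0.34 − (0.0592/2)(-10.366) = 0.647 V.

0.65 V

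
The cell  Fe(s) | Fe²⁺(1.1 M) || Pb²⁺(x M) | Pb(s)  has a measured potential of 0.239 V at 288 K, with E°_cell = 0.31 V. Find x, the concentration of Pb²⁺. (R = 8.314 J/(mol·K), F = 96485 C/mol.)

0.0036 M

From the Nernst equation, ln Q = nF(E° − E)/RT = 2×96485×(0.31 − 0.239)/(8.314×288) = 5.722, so Q = 306.
With Q = [Fe²⁺]/[Pb²⁺] and the known concentrations, [Pb²⁺] in the denominator gives [Pb²⁺] = 0.0036 M.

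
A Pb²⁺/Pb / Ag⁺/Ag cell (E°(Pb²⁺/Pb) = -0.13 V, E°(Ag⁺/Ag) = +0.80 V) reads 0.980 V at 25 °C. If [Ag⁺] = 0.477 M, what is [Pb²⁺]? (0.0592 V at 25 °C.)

From the Nernst equation, log Q = n(E° − E)/0.0592 = 2(0.93 − 0.980)/0.0592 = -1.689, so Q = 0.0205.
With Q = [Pb²⁺]/[Ag⁺]^2 and the known concentrations, [Pb²⁺] in the numerator gives [Pb²⁺] = 0.0047 M.

0.0047 M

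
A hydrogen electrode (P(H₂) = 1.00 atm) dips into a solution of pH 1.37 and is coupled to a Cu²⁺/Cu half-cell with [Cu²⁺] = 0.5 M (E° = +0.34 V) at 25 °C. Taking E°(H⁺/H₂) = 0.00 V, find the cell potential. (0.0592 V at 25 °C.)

0.41 V

The Cu²⁺/Cu couple is the cathode, so E°_cell = 0.34 V; n = 2.
[H⁺] = 10^(−1.37) = 0.043 M, and Q = [H⁺]^2 / ([Cu²⁺]·P(H₂)) = 0.00364.
E = E° − (0.0592/2) log Q = 0.34 − (0.0592/2)(-2.439) = 0.412 V.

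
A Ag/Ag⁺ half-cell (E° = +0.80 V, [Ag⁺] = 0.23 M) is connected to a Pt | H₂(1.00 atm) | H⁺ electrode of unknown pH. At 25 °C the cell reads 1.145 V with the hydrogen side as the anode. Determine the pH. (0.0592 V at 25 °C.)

E°_cell = 0.80 V and n = 2.
log Q = n(E° − E)/0.0592 = 2×(0.80 − 1.145)/0.0592 = -11.655.
With Q = [H⁺]^2 / ([Ag⁺]^2·P(H₂)), solving for [H⁺] gives log[H⁺] = -6.466, so pH = 6.47.

pH = 6.47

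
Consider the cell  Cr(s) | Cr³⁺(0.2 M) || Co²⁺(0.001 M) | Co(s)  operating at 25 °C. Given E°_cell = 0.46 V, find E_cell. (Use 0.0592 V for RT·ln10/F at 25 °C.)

Balancing electrons gives n = 6; the reaction quotient is Q = [Cr³⁺]^2/[Co²⁺]^3 = 4 × 10^7.
At 25 °C, E = E° − (0.0592/n) log Q = 0.46 − (0.0592/6)(7.602) = 0.460 − 0.075 = 0.385 V.

0.385 V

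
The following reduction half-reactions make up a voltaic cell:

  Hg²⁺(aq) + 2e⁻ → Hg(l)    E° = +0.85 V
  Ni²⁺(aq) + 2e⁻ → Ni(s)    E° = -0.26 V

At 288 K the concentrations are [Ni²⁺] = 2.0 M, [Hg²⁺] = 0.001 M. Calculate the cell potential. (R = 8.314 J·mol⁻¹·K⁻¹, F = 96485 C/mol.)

1.02 V

The Hg²⁺/Hg couple has the higher reduction potential and acts as the cathode, so E°_cell = +0.85 − (-0.26) = 1.11 V.
Balancing electrons gives n = 2; the reaction quotient is Q = [Ni²⁺]/[Hg²⁺] = 2000.
E = E° − (RT/nF) ln Q = 1.11 − (8.314×288)/(2×96485) × (7.601) = 1.110 − 0.094 = 1.016 V.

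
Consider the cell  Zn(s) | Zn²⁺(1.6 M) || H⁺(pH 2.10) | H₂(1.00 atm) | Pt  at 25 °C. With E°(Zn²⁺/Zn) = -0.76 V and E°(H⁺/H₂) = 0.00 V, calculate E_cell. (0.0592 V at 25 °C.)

The hydrogen couple is the cathode, so E°_cell = 0.76 V; n = 2.
[H⁺] = 10^(−2.10) = 0.0079 M, and Q = [Zn²⁺]·P(H₂) / [H⁺]^2 = 2.54 × 10^4.
E = E° − (0.0592/2) log Q = 0.76 − (0.0592/2)(4.404) = 0.630 V.

0.63 V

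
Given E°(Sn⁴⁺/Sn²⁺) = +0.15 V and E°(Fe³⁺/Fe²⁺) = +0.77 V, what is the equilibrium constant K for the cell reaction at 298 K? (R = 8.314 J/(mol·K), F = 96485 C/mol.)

9.4 × 10^20

E°_cell = +0.77 − (+0.15) = 0.62 V, with n = 2 electrons transferred.
At equilibrium E = 0, so the Nernst equation gives ln K = nFE°/RT = (2)(96485)(0.62)/((8.314)(298)) = 48.29.
K = e^48.29 = 9.4 × 10^20.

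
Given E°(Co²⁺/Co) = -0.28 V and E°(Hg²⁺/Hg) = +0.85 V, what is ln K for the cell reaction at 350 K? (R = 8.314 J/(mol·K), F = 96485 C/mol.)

ln K = 74.9

E°_cell = +0.85 − (-0.28) = 1.13 V, with n = 2 electrons transferred.
At equilibrium E = 0, so the Nernst equation gives ln K = nFE°/RT = (2)(96485)(1.13)/((8.314)(350)) = 74.94.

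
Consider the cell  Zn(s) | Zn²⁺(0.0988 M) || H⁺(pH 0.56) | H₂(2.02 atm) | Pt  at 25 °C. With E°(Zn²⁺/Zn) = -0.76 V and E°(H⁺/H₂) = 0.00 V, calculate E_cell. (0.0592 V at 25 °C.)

0.75 V

The hydrogen couple is the cathode, so E°_cell = 0.76 V; n = 2.
[H⁺] = 10^(−0.56) = 0.28 M, and Q = [Zn²⁺]·P(H₂) / [H⁺]^2 = 2.63.
E = E° − (0.0592/2) log Q = 0.76 − (0.0592/2)(0.420) = 0.748 V.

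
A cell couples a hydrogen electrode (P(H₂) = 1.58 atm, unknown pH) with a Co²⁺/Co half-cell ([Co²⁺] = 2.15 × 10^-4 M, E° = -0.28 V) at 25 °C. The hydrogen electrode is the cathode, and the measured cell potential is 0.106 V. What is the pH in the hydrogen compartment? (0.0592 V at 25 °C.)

pH = 4.67

E°_cell = 0.28 V and n = 2.
log Q = n(E° − E)/0.0592 = 2×(0.28 − 0.106)/0.0592 = 5.878.
With Q = [Co²⁺]·P(H₂) / [H⁺]^2, solving for [H⁺] gives log[H⁺] = -4.674, so pH = 4.67.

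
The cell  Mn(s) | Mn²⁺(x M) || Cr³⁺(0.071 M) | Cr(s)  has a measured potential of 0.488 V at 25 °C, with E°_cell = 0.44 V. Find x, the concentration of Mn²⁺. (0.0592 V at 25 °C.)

From the Nernst equation, log Q = n(E° − E)/0.0592 = 6(0.44 − 0.488)/0.0592 = -4.865, so Q = 1.37 × 10^-5.
With Q = [Mn²⁺]^3/[Cr³⁺]^2 and the known concentrations, [Mn²⁺]^3 in the numerator gives [Mn²⁺] = 0.0041 M.

0.0041 M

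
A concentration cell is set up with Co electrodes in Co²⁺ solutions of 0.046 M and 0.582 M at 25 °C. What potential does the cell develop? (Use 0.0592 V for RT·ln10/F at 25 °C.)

Both half-cells are Co²⁺/Co, so E°_cell = 0. The concentrated side is the cathode; the cell reaction moves Co²⁺ from high to low concentration with n = 2.
Q = [Co²⁺]_dilute/[Co²⁺]_conc = 0.046/0.582 = 0.0790.
E = 0 − (0.0592/2) log Q = −(0.0592/2)(-1.102) = 0.0326 V.

0.033 V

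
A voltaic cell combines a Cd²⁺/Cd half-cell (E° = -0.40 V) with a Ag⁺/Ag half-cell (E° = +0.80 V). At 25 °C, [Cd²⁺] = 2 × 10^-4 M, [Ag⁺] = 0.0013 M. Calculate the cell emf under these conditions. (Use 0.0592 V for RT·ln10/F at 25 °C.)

The Ag⁺/Ag couple has the higher reduction potential and acts as the cathode, so E°_cell = +0.80 − (-0.40) = 1.20 V.
Balancing electrons gives n = 2; the reaction quotient is Q = [Cd²⁺]/[Ag⁺]^2 = 118.
At 25 °C, E = E° − (0.0592/n) log Q = 1.20 − (0.0592/2)(2.073) = 1.200 − 0.061 = 1.139 V.

1.14 V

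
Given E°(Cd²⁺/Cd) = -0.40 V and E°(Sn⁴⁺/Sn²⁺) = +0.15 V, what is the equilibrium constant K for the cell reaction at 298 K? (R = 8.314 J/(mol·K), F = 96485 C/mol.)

E°_cell = +0.15 − (-0.40) = 0.55 V, with n = 2 electrons transferred.
At equilibrium E = 0, so the Nernst equation gives ln K = nFE°/RT = (2)(96485)(0.55)/((8.314)(298)) = 42.84.
K = e^42.84 = 4 × 10^18.

4 × 10^18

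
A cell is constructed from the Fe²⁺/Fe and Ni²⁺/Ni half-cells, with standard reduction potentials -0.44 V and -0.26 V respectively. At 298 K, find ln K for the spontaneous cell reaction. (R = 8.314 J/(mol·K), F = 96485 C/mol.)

E°_cell = -0.26 − (-0.44) = 0.18 V, with n = 2 electrons transferred.
At equilibrium E = 0, so the Nernst equation gives ln K = nFE°/RT = (2)(96485)(0.18)/((8.314)(298)) = 14.02.

ln K = 14.0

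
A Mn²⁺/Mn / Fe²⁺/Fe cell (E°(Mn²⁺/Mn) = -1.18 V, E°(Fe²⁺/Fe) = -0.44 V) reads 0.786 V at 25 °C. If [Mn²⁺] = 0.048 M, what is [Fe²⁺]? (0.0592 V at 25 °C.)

1.7 M

From the Nernst equation, log Q = n(E° − E)/0.0592 = 2(0.74 − 0.786)/0.0592 = -1.554, so Q = 0.0279.
With Q = [Mn²⁺]/[Fe²⁺] and the known concentrations, [Fe²⁺] in the denominator gives [Fe²⁺] = 1.7 M.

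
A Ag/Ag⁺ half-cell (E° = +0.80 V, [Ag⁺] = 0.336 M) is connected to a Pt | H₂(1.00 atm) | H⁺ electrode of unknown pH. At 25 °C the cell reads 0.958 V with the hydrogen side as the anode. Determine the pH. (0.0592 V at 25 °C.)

pH = 3.14

E°_cell = 0.80 V and n = 2.
log Q = n(E° − E)/0.0592 = 2×(0.80 − 0.958)/0.0592 = -5.338.
With Q = [H⁺]^2 / ([Ag⁺]^2·P(H₂)), solving for [H⁺] gives log[H⁺] = -3.143, so pH = 3.14.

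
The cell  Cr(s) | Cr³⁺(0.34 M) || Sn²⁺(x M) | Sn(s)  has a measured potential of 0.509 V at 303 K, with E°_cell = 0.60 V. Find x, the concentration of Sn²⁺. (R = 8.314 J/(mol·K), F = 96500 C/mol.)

4.6 × 10^-4 M

From the Nernst equation, ln Q = nF(E° − E)/RT = 6×96500×(0.60 − 0.509)/(8.314×303) = 20.915, so Q = 1.21 × 10^9.
With Q = [Cr³⁺]^2/[Sn²⁺]^3 and the known concentrations, [Sn²⁺]^3 in the denominator gives [Sn²⁺] = 4.6 × 10^-4 M.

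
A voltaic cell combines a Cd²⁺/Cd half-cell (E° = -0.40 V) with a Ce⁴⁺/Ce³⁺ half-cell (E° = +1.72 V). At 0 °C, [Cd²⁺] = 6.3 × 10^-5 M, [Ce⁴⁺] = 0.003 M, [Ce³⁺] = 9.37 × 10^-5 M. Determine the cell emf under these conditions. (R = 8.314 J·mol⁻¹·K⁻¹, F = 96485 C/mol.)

The Ce⁴⁺/Ce³⁺ couple has the higher reduction potential and acts as the cathode, so E°_cell = +1.72 − (-0.40) = 2.12 V.
Balancing electrons gives n = 2; the reaction quotient is Q = [Cd²⁺]·[Ce³⁺]^2/[Ce⁴⁺]^2 = 6.15 × 10^-8.
E = E° − (RT/nF) ln Q = 2.12 − (8.314×273)/(2×96485) × (-16.605) = 2.120 + 0.195 = 2.315 V.

2.32 V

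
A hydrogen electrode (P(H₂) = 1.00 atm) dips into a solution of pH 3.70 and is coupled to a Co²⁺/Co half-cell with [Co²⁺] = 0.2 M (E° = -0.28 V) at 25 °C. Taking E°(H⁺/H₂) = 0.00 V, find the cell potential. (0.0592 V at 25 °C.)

The hydrogen couple is the cathode, so E°_cell = 0.28 V; n = 2.
[H⁺] = 10^(−3.70) = 2 × 10^-4 M, and Q = [Co²⁺]·P(H₂) / [H⁺]^2 = 5.02 × 10^6.
E = E° − (0.0592/2) log Q = 0.28 − (0.0592/2)(6.701) = 0.082 V.

0.082 V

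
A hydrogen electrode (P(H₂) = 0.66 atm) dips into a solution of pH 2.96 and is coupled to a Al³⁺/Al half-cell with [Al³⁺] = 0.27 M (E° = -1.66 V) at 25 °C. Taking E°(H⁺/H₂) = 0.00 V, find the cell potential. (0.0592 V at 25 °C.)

1.50 V

The hydrogen couple is the cathode, so E°_cell = 1.66 V; n = 6.
[H⁺] = 10^(−2.96) = 0.0011 M, and Q = [Al³⁺]^2·P(H₂)^3 / [H⁺]^6 = 1.21 × 10^16.
E = E° − (0.0592/6) log Q = 1.66 − (0.0592/6)(16.081) = 1.501 V.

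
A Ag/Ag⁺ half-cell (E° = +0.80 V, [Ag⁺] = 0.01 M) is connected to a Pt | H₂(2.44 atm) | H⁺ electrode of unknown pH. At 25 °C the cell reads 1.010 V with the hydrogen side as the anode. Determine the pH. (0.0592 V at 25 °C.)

pH = 5.35

E°_cell = 0.80 V and n = 2.
log Q = n(E° − E)/0.0592 = 2×(0.80 − 1.010)/0.0592 = -7.095.
With Q = [H⁺]^2 / ([Ag⁺]^2·P(H₂)), solving for [H⁺] gives log[H⁺] = -5.354, so pH = 5.35.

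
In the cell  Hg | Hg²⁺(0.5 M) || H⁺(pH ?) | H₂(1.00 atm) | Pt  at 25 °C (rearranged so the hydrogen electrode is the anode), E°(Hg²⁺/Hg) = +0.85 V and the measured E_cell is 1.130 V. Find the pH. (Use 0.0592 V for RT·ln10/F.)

E°_cell = 0.85 V and n = 2.
log Q = n(E° − E)/0.0592 = 2×(0.85 − 1.130)/0.0592 = -9.459.
With Q = [H⁺]^2 / ([Hg²⁺]·P(H₂)), solving for [H⁺] gives log[H⁺] = -4.880, so pH = 4.88.

pH = 4.88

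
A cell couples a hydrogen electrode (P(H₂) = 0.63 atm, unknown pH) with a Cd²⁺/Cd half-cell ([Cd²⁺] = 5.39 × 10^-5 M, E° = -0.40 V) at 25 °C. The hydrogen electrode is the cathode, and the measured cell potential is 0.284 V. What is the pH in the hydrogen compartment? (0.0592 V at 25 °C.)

pH = 4.19

E°_cell = 0.40 V and n = 2.
log Q = n(E° − E)/0.0592 = 2×(0.40 − 0.284)/0.0592 = 3.919.
With Q = [Cd²⁺]·P(H₂) / [H⁺]^2, solving for [H⁺] gives log[H⁺] = -4.194, so pH = 4.19.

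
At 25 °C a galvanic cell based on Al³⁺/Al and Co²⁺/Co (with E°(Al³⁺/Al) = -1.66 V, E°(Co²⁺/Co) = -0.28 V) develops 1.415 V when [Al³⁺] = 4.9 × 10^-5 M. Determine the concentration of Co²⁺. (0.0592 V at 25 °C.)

From the Nernst equation, log Q = n(E° − E)/0.0592 = 6(1.38 − 1.415)/0.0592 = -3.547, so Q = 2.84 × 10^-4.
With Q = [Al³⁺]^2/[Co²⁺]^3 and the known concentrations, [Co²⁺]^3 in the denominator gives [Co²⁺] = 0.02 M.

0.02 M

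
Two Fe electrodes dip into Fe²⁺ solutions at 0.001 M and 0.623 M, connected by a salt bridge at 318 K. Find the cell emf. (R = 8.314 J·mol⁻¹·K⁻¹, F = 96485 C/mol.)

Both half-cells are Fe²⁺/Fe, so E°_cell = 0. The concentrated side is the cathode; the cell reaction moves Fe²⁺ from high to low concentration with n = 2.
Q = [Fe²⁺]_dilute/[Fe²⁺]_conc = 0.001/0.623 = 0.00161.
E = 0 − (RT/nF) ln Q = −((8.314×318)/(2×96485))(-6.435) = 0.0882 V.

0.088 V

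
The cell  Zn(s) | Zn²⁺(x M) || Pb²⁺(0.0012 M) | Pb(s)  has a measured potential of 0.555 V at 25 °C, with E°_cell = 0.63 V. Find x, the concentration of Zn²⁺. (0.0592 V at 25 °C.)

From the Nernst equation, log Q = n(E° − E)/0.0592 = 2(0.63 − 0.555)/0.0592 = 2.534, so Q = 342.
With Q = [Zn²⁺]/[Pb²⁺] and the known concentrations, [Zn²⁺] in the numerator gives [Zn²⁺] = 0.41 M.

0.41 M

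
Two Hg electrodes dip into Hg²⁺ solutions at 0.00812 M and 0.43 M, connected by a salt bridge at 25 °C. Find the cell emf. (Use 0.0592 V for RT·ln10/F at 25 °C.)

Both half-cells are Hg²⁺/Hg, so E°_cell = 0. The concentrated side is the cathode; the cell reaction moves Hg²⁺ from high to low concentration with n = 2.
Q = [Hg²⁺]_dilute/[Hg²⁺]_conc = 0.00812/0.43 = 0.0189.
E = 0 − (0.0592/2) log Q = −(0.0592/2)(-1.724) = 0.0510 V.

0.051 V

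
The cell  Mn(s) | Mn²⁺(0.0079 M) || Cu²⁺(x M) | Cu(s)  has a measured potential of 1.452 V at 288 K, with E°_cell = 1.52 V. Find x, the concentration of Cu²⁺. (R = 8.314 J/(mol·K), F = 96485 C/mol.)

From the Nernst equation, ln Q = nF(E° − E)/RT = 2×96485×(1.52 − 1.452)/(8.314×288) = 5.480, so Q = 240.
With Q = [Mn²⁺]/[Cu²⁺] and the known concentrations, [Cu²⁺] in the denominator gives [Cu²⁺] = 3.3 × 10^-5 M.

3.3 × 10^-5 M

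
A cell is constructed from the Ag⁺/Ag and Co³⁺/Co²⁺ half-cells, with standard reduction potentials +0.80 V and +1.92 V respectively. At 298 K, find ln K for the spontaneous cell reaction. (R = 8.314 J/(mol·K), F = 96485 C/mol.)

ln K = 43.6

E°_cell = +1.92 − (+0.80) = 1.12 V, with n = 1 electron transferred.
At equilibrium E = 0, so the Nernst equation gives ln K = nFE°/RT = (1)(96485)(1.12)/((8.314)(298)) = 43.62.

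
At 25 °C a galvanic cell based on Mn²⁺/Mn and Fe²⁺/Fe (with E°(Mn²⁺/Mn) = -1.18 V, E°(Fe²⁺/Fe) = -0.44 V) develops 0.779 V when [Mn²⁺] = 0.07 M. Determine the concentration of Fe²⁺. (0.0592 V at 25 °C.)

1.5 M

From the Nernst equation, log Q = n(E° − E)/0.0592 = 2(0.74 − 0.779)/0.0592 = -1.318, so Q = 0.0481.
With Q = [Mn²⁺]/[Fe²⁺] and the known concentrations, [Fe²⁺] in the denominator gives [Fe²⁺] = 1.5 M.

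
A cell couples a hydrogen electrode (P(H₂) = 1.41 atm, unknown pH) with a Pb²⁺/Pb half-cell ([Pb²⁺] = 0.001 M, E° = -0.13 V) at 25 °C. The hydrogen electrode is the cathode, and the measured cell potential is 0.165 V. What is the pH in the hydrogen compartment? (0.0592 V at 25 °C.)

pH = 0.83

E°_cell = 0.13 V and n = 2.
log Q = n(E° − E)/0.0592 = 2×(0.13 − 0.165)/0.0592 = -1.182.
With Q = [Pb²⁺]·P(H₂) / [H⁺]^2, solving for [H⁺] gives log[H⁺] = -0.834, so pH = 0.83.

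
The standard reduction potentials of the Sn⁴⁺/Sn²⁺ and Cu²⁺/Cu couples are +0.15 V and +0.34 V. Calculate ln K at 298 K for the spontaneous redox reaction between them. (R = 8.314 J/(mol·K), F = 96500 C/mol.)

E°_cell = +0.34 − (+0.15) = 0.19 V, with n = 2 electrons transferred.
At equilibrium E = 0, so the Nernst equation gives ln K = nFE°/RT = (2)(96500)(0.19)/((8.314)(298)) = 14.80.

ln K = 14.8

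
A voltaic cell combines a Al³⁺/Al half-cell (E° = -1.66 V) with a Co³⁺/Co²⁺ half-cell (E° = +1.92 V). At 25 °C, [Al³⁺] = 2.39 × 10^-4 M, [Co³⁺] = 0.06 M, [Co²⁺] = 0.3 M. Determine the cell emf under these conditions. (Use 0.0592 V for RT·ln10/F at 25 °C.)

The Co³⁺/Co²⁺ couple has the higher reduction potential and acts as the cathode, so E°_cell = +1.92 − (-1.66) = 3.58 V.
Balancing electrons gives n = 3; the reaction quotient is Q = [Al³⁺]·[Co²⁺]^3/[Co³⁺]^3 = 0.0299.
At 25 °C, E = E° − (0.0592/n) log Q = 3.58 − (0.0592/3)(-1.525) = 3.580 + 0.030 = 3.610 V.

3.61 V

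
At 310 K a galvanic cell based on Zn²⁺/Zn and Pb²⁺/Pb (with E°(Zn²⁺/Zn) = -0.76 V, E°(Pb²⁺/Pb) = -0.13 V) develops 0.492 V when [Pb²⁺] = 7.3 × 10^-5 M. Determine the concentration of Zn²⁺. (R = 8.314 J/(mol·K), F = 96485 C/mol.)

2.2 M

From the Nernst equation, ln Q = nF(E° − E)/RT = 2×96485×(0.63 − 0.492)/(8.314×310) = 10.332, so Q = 3.07 × 10^4.
With Q = [Zn²⁺]/[Pb²⁺] and the known concentrations, [Zn²⁺] in the numerator gives [Zn²⁺] = 2.2 M.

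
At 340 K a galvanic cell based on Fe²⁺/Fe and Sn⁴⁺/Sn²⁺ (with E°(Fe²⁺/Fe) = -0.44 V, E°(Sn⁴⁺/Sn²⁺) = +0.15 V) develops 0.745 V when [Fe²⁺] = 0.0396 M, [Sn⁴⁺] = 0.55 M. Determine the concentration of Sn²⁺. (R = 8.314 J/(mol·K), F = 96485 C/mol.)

3.5 × 10^-4 M

From the Nernst equation, ln Q = nF(E° − E)/RT = 2×96485×(0.59 − 0.745)/(8.314×340) = -10.581, so Q = 2.54 × 10^-5.
With Q = [Fe²⁺]·[Sn²⁺]/[Sn⁴⁺] and the known concentrations, [Sn²⁺] in the numerator gives [Sn²⁺] = 3.5 × 10^-4 M.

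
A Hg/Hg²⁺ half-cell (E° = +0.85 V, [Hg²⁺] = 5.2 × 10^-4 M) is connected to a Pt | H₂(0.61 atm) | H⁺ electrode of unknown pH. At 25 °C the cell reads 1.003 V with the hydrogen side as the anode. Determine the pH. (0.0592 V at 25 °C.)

pH = 4.33

E°_cell = 0.85 V and n = 2.
log Q = n(E° − E)/0.0592 = 2×(0.85 − 1.003)/0.0592 = -5.169.
With Q = [H⁺]^2 / ([Hg²⁺]·P(H₂)), solving for [H⁺] gives log[H⁺] = -4.334, so pH = 4.33.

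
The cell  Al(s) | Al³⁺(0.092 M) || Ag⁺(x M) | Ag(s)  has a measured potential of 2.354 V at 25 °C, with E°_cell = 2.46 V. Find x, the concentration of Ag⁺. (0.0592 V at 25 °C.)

0.0073 M

From the Nernst equation, log Q = n(E° − E)/0.0592 = 3(2.46 − 2.354)/0.0592 = 5.372, so Q = 2.35 × 10^5.
With Q = [Al³⁺]/[Ag⁺]^3 and the known concentrations, [Ag⁺]^3 in the denominator gives [Ag⁺] = 0.0073 M.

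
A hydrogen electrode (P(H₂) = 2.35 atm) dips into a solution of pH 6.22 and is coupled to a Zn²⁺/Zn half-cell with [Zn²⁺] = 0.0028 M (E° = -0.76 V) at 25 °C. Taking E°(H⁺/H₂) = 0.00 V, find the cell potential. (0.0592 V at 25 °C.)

The hydrogen couple is the cathode, so E°_cell = 0.76 V; n = 2.
[H⁺] = 10^(−6.22) = 6 × 10^-7 M, and Q = [Zn²⁺]·P(H₂) / [H⁺]^2 = 1.81 × 10^10.
E = E° − (0.0592/2) log Q = 0.76 − (0.0592/2)(10.258) = 0.456 V.

0.46 V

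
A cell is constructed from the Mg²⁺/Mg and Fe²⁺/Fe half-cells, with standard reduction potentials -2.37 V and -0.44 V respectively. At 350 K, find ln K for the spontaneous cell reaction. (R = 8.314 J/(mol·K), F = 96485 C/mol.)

E°_cell = -0.44 − (-2.37) = 1.93 V, with n = 2 electrons transferred.
At equilibrium E = 0, so the Nernst equation gives ln K = nFE°/RT = (2)(96485)(1.93)/((8.314)(350)) = 127.99.

ln K = 128.0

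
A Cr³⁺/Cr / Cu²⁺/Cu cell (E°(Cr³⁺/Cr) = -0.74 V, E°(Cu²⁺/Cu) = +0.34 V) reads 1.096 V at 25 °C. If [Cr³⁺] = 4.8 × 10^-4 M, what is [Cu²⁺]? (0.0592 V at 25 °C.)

From the Nernst equation, log Q = n(E° − E)/0.0592 = 6(1.08 − 1.096)/0.0592 = -1.622, so Q = 0.0239.
With Q = [Cr³⁺]^2/[Cu²⁺]^3 and the known concentrations, [Cu²⁺]^3 in the denominator gives [Cu²⁺] = 0.021 M.

0.021 M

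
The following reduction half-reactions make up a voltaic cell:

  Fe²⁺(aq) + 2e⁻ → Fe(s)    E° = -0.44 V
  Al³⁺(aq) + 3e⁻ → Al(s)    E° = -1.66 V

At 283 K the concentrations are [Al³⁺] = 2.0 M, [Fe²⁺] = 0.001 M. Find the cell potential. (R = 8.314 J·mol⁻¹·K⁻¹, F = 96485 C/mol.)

1.13 V

The Fe²⁺/Fe couple has the higher reduction potential and acts as the cathode, so E°_cell = -0.44 − (-1.66) = 1.22 V.
Balancing electrons gives n = 6; the reaction quotient is Q = [Al³⁺]^2/[Fe²⁺]^3 = 4 × 10^9.
E = E° − (RT/nF) ln Q = 1.22 − (8.314×283)/(6×96485) × (22.110) = 1.220 − 0.090 = 1.130 V.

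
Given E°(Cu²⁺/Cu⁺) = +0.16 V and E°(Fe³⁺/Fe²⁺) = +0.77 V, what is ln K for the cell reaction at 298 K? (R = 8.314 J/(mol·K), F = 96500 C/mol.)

E°_cell = +0.77 − (+0.16) = 0.61 V, with n = 1 electron transferred.
At equilibrium E = 0, so the Nernst equation gives ln K = nFE°/RT = (1)(96500)(0.61)/((8.314)(298)) = 23.76.

ln K = 23.8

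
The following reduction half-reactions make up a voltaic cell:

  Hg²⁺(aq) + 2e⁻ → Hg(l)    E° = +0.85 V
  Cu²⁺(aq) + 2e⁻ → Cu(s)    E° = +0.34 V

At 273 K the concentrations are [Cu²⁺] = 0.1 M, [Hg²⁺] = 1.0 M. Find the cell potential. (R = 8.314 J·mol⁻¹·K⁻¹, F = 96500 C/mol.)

0.537 V

The Hg²⁺/Hg couple has the higher reduction potential and acts as the cathode, so E°_cell = +0.85 − (+0.34) = 0.51 V.
Balancing electrons gives n = 2; the reaction quotient is Q = [Cu²⁺]/[Hg²⁺] = 0.100.
E = E° − (RT/nF) ln Q = 0.51 − (8.314×273)/(2×96500) × (-2.303) = 0.510 + 0.027 = 0.537 V.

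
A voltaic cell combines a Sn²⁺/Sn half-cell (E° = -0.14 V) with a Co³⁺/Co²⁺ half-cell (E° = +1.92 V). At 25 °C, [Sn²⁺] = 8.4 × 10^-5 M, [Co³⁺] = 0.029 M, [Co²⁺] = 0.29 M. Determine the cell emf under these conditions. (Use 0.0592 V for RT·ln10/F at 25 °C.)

2.12 V

The Co³⁺/Co²⁺ couple has the higher reduction potential and acts as the cathode, so E°_cell = +1.92 − (-0.14) = 2.06 V.
Balancing electrons gives n = 2; the reaction quotient is Q = [Sn²⁺]·[Co²⁺]^2/[Co³⁺]^2 = 0.00840.
At 25 °C, E = E° − (0.0592/n) log Q = 2.06 − (0.0592/2)(-2.076) = 2.060 + 0.061 = 2.121 V.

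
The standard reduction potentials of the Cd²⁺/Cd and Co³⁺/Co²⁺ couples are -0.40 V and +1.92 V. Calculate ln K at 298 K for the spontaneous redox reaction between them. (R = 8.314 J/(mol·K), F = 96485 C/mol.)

E°_cell = +1.92 − (-0.40) = 2.32 V, with n = 2 electrons transferred.
At equilibrium E = 0, so the Nernst equation gives ln K = nFE°/RT = (2)(96485)(2.32)/((8.314)(298)) = 180.70.

ln K = 180.7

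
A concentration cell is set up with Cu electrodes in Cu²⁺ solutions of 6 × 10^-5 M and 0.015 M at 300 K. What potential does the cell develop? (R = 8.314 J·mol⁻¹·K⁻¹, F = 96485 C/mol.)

Both half-cells are Cu²⁺/Cu, so E°_cell = 0. The concentrated side is the cathode; the cell reaction moves Cu²⁺ from high to low concentration with n = 2.
Q = [Cu²⁺]_dilute/[Cu²⁺]_conc = 6 × 10^-5/0.015 = 0.00400.
E = 0 − (RT/nF) ln Q = −((8.314×300)/(2×96485))(-5.521) = 0.0714 V.

0.071 V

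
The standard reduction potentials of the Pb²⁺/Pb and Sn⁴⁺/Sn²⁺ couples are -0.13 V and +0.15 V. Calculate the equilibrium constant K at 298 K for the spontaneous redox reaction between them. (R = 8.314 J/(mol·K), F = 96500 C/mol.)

3 × 10^9

E°_cell = +0.15 − (-0.13) = 0.28 V, with n = 2 electrons transferred.
At equilibrium E = 0, so the Nernst equation gives ln K = nFE°/RT = (2)(96500)(0.28)/((8.314)(298)) = 21.81.
K = e^21.81 = 3 × 10^9.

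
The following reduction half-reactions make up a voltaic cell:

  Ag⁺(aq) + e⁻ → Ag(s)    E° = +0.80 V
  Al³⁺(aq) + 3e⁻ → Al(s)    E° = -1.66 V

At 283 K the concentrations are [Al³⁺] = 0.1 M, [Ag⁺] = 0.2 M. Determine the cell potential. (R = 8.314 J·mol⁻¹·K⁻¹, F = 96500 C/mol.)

2.44 V

The Ag⁺/Ag couple has the higher reduction potential and acts as the cathode, so E°_cell = +0.80 − (-1.66) = 2.46 V.
Balancing electrons gives n = 3; the reaction quotient is Q = [Al³⁺]/[Ag⁺]^3 = 12.5.
E = E° − (RT/nF) ln Q = 2.46 − (8.314×283)/(3×96500) × (2.526) = 2.460 − 0.021 = 2.439 V.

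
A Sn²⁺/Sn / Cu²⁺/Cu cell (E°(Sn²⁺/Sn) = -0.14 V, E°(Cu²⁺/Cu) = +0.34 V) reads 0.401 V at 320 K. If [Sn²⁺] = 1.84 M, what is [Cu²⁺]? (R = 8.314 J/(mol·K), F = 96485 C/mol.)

0.006 M

From the Nernst equation, ln Q = nF(E° − E)/RT = 2×96485×(0.48 − 0.401)/(8.314×320) = 5.730, so Q = 308.
With Q = [Sn²⁺]/[Cu²⁺] and the known concentrations, [Cu²⁺] in the denominator gives [Cu²⁺] = 0.006 M.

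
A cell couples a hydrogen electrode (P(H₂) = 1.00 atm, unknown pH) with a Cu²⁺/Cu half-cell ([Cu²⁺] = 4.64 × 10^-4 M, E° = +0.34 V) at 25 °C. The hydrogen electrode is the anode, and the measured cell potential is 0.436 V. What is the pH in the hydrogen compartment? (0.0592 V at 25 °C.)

pH = 3.29

E°_cell = 0.34 V and n = 2.
log Q = n(E° − E)/0.0592 = 2×(0.34 − 0.436)/0.0592 = -3.243.
With Q = [H⁺]^2 / ([Cu²⁺]·P(H₂)), solving for [H⁺] gives log[H⁺] = -3.288, so pH = 3.29.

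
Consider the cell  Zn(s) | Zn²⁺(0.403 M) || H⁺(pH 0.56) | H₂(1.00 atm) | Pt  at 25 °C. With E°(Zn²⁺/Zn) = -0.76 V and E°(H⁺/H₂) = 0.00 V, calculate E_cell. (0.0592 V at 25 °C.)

The hydrogen couple is the cathode, so E°_cell = 0.76 V; n = 2.
[H⁺] = 10^(−0.56) = 0.28 M, and Q = [Zn²⁺]·P(H₂) / [H⁺]^2 = 5.31.
E = E° − (0.0592/2) log Q = 0.76 − (0.0592/2)(0.725) = 0.739 V.

0.74 V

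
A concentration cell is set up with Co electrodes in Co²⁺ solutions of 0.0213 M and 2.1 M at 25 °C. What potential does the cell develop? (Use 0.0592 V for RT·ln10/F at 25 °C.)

Both half-cells are Co²⁺/Co, so E°_cell = 0. The concentrated side is the cathode; the cell reaction moves Co²⁺ from high to low concentration with n = 2.
Q = [Co²⁺]_dilute/[Co²⁺]_conc = 0.0213/2.1 = 0.0101.
E = 0 − (0.0592/2) log Q = −(0.0592/2)(-1.994) = 0.0590 V.

0.059 V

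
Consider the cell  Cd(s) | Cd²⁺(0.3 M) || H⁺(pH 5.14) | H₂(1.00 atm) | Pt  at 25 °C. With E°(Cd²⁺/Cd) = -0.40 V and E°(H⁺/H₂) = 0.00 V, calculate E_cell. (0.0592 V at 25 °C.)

The hydrogen couple is the cathode, so E°_cell = 0.40 V; n = 2.
[H⁺] = 10^(−5.14) = 7.2 × 10^-6 M, and Q = [Cd²⁺]·P(H₂) / [H⁺]^2 = 5.72 × 10^9.
E = E° − (0.0592/2) log Q = 0.40 − (0.0592/2)(9.757) = 0.111 V.

0.11 V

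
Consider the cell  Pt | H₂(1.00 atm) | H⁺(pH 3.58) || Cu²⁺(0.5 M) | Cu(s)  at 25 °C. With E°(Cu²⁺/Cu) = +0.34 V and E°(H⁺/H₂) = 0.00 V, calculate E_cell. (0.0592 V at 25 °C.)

0.54 V

The Cu²⁺/Cu couple is the cathode, so E°_cell = 0.34 V; n = 2.
[H⁺] = 10^(−3.58) = 2.6 × 10^-4 M, and Q = [H⁺]^2 / ([Cu²⁺]·P(H₂)) = 1.38 × 10^-7.
E = E° − (0.0592/2) log Q = 0.34 − (0.0592/2)(-6.859) = 0.543 V.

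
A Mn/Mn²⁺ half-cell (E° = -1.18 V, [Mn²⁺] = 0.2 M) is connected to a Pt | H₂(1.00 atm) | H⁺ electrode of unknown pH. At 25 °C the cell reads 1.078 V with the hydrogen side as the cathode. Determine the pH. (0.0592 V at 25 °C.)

pH = 2.07

E°_cell = 1.18 V and n = 2.
log Q = n(E° − E)/0.0592 = 2×(1.18 − 1.078)/0.0592 = 3.446.
With Q = [Mn²⁺]·P(H₂) / [H⁺]^2, solving for [H⁺] gives log[H⁺] = -2.072, so pH = 2.07.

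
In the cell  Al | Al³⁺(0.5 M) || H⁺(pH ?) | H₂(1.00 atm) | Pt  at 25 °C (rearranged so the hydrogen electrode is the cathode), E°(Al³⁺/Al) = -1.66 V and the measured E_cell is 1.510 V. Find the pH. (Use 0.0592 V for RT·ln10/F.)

E°_cell = 1.66 V and n = 6.
log Q = n(E° − E)/0.0592 = 6×(1.66 − 1.510)/0.0592 = 15.203.
With Q = [Al³⁺]^2·P(H₂)^3 / [H⁺]^6, solving for [H⁺] gives log[H⁺] = -2.634, so pH = 2.63.

pH = 2.63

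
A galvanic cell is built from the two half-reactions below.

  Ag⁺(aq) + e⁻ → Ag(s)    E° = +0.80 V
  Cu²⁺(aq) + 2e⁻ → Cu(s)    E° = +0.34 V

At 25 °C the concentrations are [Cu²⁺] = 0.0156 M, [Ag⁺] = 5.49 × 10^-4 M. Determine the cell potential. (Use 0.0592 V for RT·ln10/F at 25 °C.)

The Ag⁺/Ag couple has the higher reduction potential and acts as the cathode, so E°_cell = +0.80 − (+0.34) = 0.46 V.
Balancing electrons gives n = 2; the reaction quotient is Q = [Cu²⁺]/[Ag⁺]^2 = 5.18 × 10^4.
At 25 °C, E = E° − (0.0592/n) log Q = 0.46 − (0.0592/2)(4.714) = 0.460 − 0.140 = 0.320 V.

0.320 V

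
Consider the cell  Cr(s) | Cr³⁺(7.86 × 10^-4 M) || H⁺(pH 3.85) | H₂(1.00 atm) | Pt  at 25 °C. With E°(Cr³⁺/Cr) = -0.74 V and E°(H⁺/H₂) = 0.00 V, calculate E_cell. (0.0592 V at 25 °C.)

The hydrogen couple is the cathode, so E°_cell = 0.74 V; n = 6.
[H⁺] = 10^(−3.85) = 1.4 × 10^-4 M, and Q = [Cr³⁺]^2·P(H₂)^3 / [H⁺]^6 = 7.78 × 10^16.
E = E° − (0.0592/6) log Q = 0.74 − (0.0592/6)(16.891) = 0.573 V.

0.57 V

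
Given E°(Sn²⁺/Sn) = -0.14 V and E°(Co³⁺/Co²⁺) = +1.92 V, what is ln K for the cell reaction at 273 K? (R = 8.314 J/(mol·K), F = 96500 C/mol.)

ln K = 175.2

E°_cell = +1.92 − (-0.14) = 2.06 V, with n = 2 electrons transferred.
At equilibrium E = 0, so the Nernst equation gives ln K = nFE°/RT = (2)(96500)(2.06)/((8.314)(273)) = 175.17.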